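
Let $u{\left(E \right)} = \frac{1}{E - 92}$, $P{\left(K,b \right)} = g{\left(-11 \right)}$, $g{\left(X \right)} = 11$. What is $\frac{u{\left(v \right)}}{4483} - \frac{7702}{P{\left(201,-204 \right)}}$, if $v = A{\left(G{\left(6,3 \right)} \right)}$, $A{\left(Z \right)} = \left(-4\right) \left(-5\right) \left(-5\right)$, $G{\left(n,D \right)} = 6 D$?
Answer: $- \frac{6629388683}{9468096} \approx -700.18$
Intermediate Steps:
$P{\left(K,b \right)} = 11$
$A{\left(Z \right)} = -100$ ($A{\left(Z \right)} = 20 \left(-5\right) = -100$)
$v = -100$
$u{\left(E \right)} = \frac{1}{-92 + E}$
$\frac{u{\left(v \right)}}{4483} - \frac{7702}{P{\left(201,-204 \right)}} = \frac{1}{\left(-92 - 100\right) 4483} - \frac{7702}{11} = \frac{1}{-192} \cdot \frac{1}{4483} - \frac{7702}{11} = \left(- \frac{1}{192}\right) \frac{1}{4483} - \frac{7702}{11} = - \frac{1}{860736} - \frac{7702}{11} = - \frac{6629388683}{9468096}$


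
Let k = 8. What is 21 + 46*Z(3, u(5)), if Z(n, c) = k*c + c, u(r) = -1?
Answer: -393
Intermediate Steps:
Z(n, c) = 9*c (Z(n, c) = 8*c + c = 9*c)
21 + 46*Z(3, u(5)) = 21 + 46*(9*(-1)) = 21 + 46*(-9) = 21 - 414 = -393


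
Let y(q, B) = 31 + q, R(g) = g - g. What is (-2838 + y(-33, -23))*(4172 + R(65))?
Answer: -11848480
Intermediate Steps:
R(g) = 0
(-2838 + y(-33, -23))*(4172 + R(65)) = (-2838 + (31 - 33))*(4172 + 0) = (-2838 - 2)*4172 = -2840*4172 = -11848480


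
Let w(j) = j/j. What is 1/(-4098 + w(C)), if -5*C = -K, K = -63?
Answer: -1/4097 ≈ -0.00024408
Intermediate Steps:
C = -63/5 (C = -(-1)*(-63)/5 = -⅕*63 = -63/5 ≈ -12.600)
w(j) = 1
1/(-4098 + w(C)) = 1/(-4098 + 1) = 1/(-4097) = -1/4097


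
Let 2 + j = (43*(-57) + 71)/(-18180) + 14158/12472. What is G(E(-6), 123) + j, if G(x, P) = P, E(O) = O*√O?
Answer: 693068299/5668524 ≈ 122.27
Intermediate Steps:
E(O) = O^(3/2)
j = -4160153/5668524 (j = -2 + ((43*(-57) + 71)/(-18180) + 14158/12472) = -2 + ((-2451 + 71)*(-1/18180) + 14158*(1/12472)) = -2 + (-2380*(-1/18180) + 7079/6236) = -2 + (119/909 + 7079/6236) = -2 + 7176895/5668524 = -4160153/5668524 ≈ -0.73390)
G(E(-6), 123) + j = 123 - 4160153/5668524 = 693068299/5668524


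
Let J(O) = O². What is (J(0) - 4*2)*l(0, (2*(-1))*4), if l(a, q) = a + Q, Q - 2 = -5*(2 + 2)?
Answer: 144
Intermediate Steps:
Q = -18 (Q = 2 - 5*(2 + 2) = 2 - 5*4 = 2 - 20 = -18)
l(a, q) = -18 + a (l(a, q) = a - 18 = -18 + a)
(J(0) - 4*2)*l(0, (2*(-1))*4) = (0² - 4*2)*(-18 + 0) = (0 - 8)*(-18) = -8*(-18) = 144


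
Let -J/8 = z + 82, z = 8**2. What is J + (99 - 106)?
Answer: -1175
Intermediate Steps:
z = 64
J = -1168 (J = -8*(64 + 82) = -8*146 = -1168)
J + (99 - 106) = -1168 + (99 - 106) = -1168 - 7 = -1175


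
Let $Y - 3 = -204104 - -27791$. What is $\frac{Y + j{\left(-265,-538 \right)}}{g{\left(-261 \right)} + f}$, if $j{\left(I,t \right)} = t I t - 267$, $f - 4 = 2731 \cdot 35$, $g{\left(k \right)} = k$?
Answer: $- \frac{76879237}{95328} \approx -806.47$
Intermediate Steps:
$f = 95589$ ($f = 4 + 2731 \cdot 35 = 4 + 95585 = 95589$)
$j{\left(I,t \right)} = -267 + I t^{2}$ ($j{\left(I,t \right)} = I t t - 267 = I t^{2} - 267 = -267 + I t^{2}$)
$Y = -176310$ ($Y = 3 - 176313 = -176310$)
$\frac{Y + j{\left(-265,-538 \right)}}{g{\left(-261 \right)} + f} = \frac{-176310 - \left(267 + 265 \left(-538\right)^{2}\right)}{-261 + 95589} = \frac{-176310 - 76702927}{95328} = \left(-176310 - 76702927\right) \frac{1}{95328} = \left(-76879237\right) \frac{1}{95328} = - \frac{76879237}{95328}$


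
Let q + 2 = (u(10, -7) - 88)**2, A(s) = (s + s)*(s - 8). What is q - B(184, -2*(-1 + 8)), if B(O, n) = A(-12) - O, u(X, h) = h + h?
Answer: 10106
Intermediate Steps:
u(X, h) = 2*h
A(s) = 2*s*(-8 + s) (A(s) = (2*s)*(-8 + s) = 2*s*(-8 + s))
B(O, n) = 480 - O (B(O, n) = 2*(-12)*(-8 - 12) - O = 2*(-12)*(-20) - O = 480 - O)
q = 10402 (q = -2 + (2*(-7) - 88)**2 = -2 + (-14 - 88)**2 = -2 + (-102)**2 = -2 + 10404 = 10402)
q - B(184, -2*(-1 + 8)) = 10402 - (480 - 1*184) = 10402 - (480 - 184) = 10402 - 1*296 = 10402 - 296 = 10106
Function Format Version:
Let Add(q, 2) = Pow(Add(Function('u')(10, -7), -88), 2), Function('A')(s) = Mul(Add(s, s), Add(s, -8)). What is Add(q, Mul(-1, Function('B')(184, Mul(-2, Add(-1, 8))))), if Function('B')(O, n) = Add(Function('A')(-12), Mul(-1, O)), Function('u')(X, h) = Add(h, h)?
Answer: 10106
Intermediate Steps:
Function('u')(X, h) = Mul(2, h)
Function('A')(s) = Mul(2, s, Add(-8, s)) (Function('A')(s) = Mul(Mul(2, s), Add(-8, s)) = Mul(2, s, Add(-8, s)))
Function('B')(O, n) = Add(480, Mul(-1, O)) (Function('B')(O, n) = Add(Mul(2, -12, Add(-8, -12)), Mul(-1, O)) = Add(Mul(2, -12, -20), Mul(-1, O)) = Add(480, Mul(-1, O)))
q = 10402 (q = Add(-2, Pow(Add(Mul(2, -7), -88), 2)) = Add(-2, Pow(Add(-14, -88), 2)) = Add(-2, Pow(-102, 2)) = Add(-2, 10404) = 10402)
Add(q, Mul(-1, Function('B')(184, Mul(-2, Add(-1, 8))))) = Add(10402, Mul(-1, Add(480, Mul(-1, 184)))) = Add(10402, Mul(-1, Add(480, -184))) = Add(10402, Mul(-1, 296)) = Add(10402, -296) = 10106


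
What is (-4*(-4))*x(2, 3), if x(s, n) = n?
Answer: 48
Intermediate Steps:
(-4*(-4))*x(2, 3) = -4*(-4)*3 = 16*3 = 48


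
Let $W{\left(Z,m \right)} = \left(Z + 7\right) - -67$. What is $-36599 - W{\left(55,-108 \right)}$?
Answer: $-36728$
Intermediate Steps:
$W{\left(Z,m \right)} = 74 + Z$ ($W{\left(Z,m \right)} = \left(7 + Z\right) + 67 = 74 + Z$)
$-36599 - W{\left(55,-108 \right)} = -36599 - \left(74 + 55\right) = -36599 - 129 = -36728$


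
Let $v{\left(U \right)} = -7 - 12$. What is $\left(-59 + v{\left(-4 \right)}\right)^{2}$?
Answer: $6084$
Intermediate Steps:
$v{\left(U \right)} = -19$ ($v{\left(U \right)} = -7 - 12 = -19$)
$\left(-59 + v{\left(-4 \right)}\right)^{2} = \left(-59 - 19\right)^{2} = \left(-78\right)^{2} = 6084$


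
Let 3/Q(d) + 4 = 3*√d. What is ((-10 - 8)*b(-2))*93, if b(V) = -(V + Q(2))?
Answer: 6696 + 7533*√2 ≈ 17349.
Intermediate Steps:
Q(d) = 3/(-4 + 3*√d)
b(V) = -V - 3/(-4 + 3*√2) (b(V) = -(V + 3/(-4 + 3*√2)) = -V - 3/(-4 + 3*√2))
((-10 - 8)*b(-2))*93 = ((-10 - 8)*(-6 - 1*(-2) - 9*√2/2))*93 = -18*(-6 + 2 - 9*√2/2)*93 = -18*(-4 - 9*√2/2)*93 = (72 + 81*√2)*93 = 6696 + 7533*√2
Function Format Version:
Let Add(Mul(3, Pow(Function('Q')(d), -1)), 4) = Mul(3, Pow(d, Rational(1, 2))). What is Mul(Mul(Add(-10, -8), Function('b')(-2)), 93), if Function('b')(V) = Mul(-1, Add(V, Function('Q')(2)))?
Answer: Add(6696, Mul(7533, Pow(2, Rational(1, 2)))) ≈ 17349.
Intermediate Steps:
Function('Q')(d) = Mul(3, Pow(Add(-4, Mul(3, Pow(d, Rational(1, 2)))), -1))
Function('b')(V) = Add(Mul(-1, V), Mul(-3, Pow(Add(-4, Mul(3, Pow(2, Rational(1, 2)))), -1))) (Function('b')(V) = Mul(-1, Add(V, Mul(3, Pow(Add(-4, Mul(3, Pow(2, Rational(1, 2)))), -1)))) = Add(Mul(-1, V), Mul(-3, Pow(Add(-4, Mul(3, Pow(2, Rational(1, 2)))), -1))))
Mul(Mul(Add(-10, -8), Function('b')(-2)), 93) = Mul(Mul(Add(-10, -8), Add(-6, Mul(-1, -2), Mul(Rational(-9, 2), Pow(2, Rational(1, 2))))), 93) = Mul(Mul(-18, Add(-6, 2, Mul(Rational(-9, 2), Pow(2, Rational(1, 2))))), 93) = Mul(Mul(-18, Add(-4, Mul(Rational(-9, 2), Pow(2, Rational(1, 2))))), 93) = Mul(Add(72, Mul(81, Pow(2, Rational(1, 2)))), 93) = Add(6696, Mul(7533, Pow(2, Rational(1, 2))))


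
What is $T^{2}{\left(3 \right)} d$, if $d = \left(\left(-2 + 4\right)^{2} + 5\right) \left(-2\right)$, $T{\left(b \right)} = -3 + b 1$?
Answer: $0$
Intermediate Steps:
$T{\left(b \right)} = -3 + b$
$d = -18$ ($d = \left(2^{2} + 5\right) \left(-2\right) = \left(4 + 5\right) \left(-2\right) = 9 \left(-2\right) = -18$)
$T^{2}{\left(3 \right)} d = \left(-3 + 3\right)^{2} \left(-18\right) = 0^{2} \left(-18\right) = 0 \left(-18\right) = 0$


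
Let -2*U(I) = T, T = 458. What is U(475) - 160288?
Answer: -160517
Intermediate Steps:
U(I) = -229 (U(I) = -1/2*458 = -229)
U(475) - 160288 = -229 - 160288 = -160517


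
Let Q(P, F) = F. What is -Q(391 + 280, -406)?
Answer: 406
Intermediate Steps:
-Q(391 + 280, -406) = -1*(-406) = 406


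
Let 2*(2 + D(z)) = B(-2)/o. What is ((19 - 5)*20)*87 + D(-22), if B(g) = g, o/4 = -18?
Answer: 1753777/72 ≈ 24358.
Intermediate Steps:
o = -72 (o = 4*(-18) = -72)
D(z) = -143/72 (D(z) = -2 + (-2/(-72))/2 = -2 + (-2*(-1/72))/2 = -2 + (½)*(1/36) = -2 + 1/72 = -143/72)
((19 - 5)*20)*87 + D(-22) = ((19 - 5)*20)*87 - 143/72 = (14*20)*87 - 143/72 = 280*87 - 143/72 = 24360 - 143/72 = 1753777/72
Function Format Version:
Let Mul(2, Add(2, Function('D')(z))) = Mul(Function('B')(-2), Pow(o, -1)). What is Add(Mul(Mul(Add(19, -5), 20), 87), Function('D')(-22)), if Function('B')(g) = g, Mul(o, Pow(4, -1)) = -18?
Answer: Rational(1753777, 72) ≈ 24358.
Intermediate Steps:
o = -72 (o = Mul(4, -18) = -72)
Function('D')(z) = Rational(-143, 72) (Function('D')(z) = Add(-2, Mul(Rational(1, 2), Mul(-2, Pow(-72, -1)))) = Add(-2, Mul(Rational(1, 2), Mul(-2, Rational(-1, 72)))) = Add(-2, Mul(Rational(1, 2), Rational(1, 36))) = Add(-2, Rational(1, 72)) = Rational(-143, 72))
Add(Mul(Mul(Add(19, -5), 20), 87), Function('D')(-22)) = Add(Mul(Mul(Add(19, -5), 20), 87), Rational(-143, 72)) = Add(Mul(Mul(14, 20), 87), Rational(-143, 72)) = Add(Mul(280, 87), Rational(-143, 72)) = Add(24360, Rational(-143, 72)) = Rational(1753777, 72)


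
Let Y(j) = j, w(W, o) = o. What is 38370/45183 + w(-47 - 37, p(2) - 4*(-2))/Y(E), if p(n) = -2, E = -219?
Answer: 903548/1099453 ≈ 0.82182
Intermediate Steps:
38370/45183 + w(-47 - 37, p(2) - 4*(-2))/Y(E) = 38370/45183 + (-2 - 4*(-2))/(-219) = 38370*(1/45183) + (-2 + 8)*(-1/219) = 12790/15061 + 6*(-1/219) = 12790/15061 - 2/73 = 903548/1099453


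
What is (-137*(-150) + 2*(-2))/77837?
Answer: 20546/77837 ≈ 0.26396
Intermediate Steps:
(-137*(-150) + 2*(-2))/77837 = (20550 - 4)*(1/77837) = 20546*(1/77837) = 20546/77837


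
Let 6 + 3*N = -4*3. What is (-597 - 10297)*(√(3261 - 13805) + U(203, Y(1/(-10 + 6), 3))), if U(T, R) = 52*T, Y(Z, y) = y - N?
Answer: -114997064 - 43576*I*√659 ≈ -1.15e+8 - 1.1186e+6*I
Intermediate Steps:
N = -6 (N = -2 + (-4*3)/3 = -2 + (⅓)*(-12) = -2 - 4 = -6)
Y(Z, y) = 6 + y (Y(Z, y) = y - 1*(-6) = y + 6 = 6 + y)
(-597 - 10297)*(√(3261 - 13805) + U(203, Y(1/(-10 + 6), 3))) = (-597 - 10297)*(√(3261 - 13805) + 52*203) = -10894*(√(-10544) + 10556) = -10894*(4*I*√659 + 10556) = -10894*(10556 + 4*I*√659) = -114997064 - 43576*I*√659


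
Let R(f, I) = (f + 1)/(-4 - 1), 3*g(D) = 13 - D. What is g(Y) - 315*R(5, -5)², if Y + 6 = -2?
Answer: -2233/5 ≈ -446.60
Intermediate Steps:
Y = -8 (Y = -6 - 2 = -8)
g(D) = 13/3 - D/3 (g(D) = (13 - D)/3 = 13/3 - D/3)
R(f, I) = -⅕ - f/5 (R(f, I) = (1 + f)/(-5) = (1 + f)*(-⅕) = -⅕ - f/5)
g(Y) - 315*R(5, -5)² = (13/3 - ⅓*(-8)) - 315*(-⅕ - ⅕*5)² = (13/3 + 8/3) - 315*(-⅕ - 1)² = 7 - 315*(-6/5)² = 7 - 315*36/25 = 7 - 2268/5 = -2233/5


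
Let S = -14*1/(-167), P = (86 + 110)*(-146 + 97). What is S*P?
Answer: -134456/167 ≈ -805.13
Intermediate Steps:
P = -9604 (P = 196*(-49) = -9604)
S = 14/167 (S = -14*(-1/167) = 14/167 ≈ 0.083832)
S*P = (14/167)*(-9604) = -134456/167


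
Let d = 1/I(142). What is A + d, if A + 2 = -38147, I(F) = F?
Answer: -5417157/142 ≈ -38149.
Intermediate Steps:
d = 1/142 ≈ 0.0070423
A = -38149 (A = -2 - 38147 = -38149)
A + d = -38149 + 1/142 = -5417157/142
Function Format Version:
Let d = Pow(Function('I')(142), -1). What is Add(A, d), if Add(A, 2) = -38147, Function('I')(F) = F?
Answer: Rational(-5417157, 142) ≈ -38149.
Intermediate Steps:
d = Rational(1, 142) (d = Pow(142, -1) = Rational(1, 142) ≈ 0.0070423)
A = -38149 (A = Add(-2, -38147) = -38149)
Add(A, d) = Add(-38149, Rational(1, 142)) = Rational(-5417157, 142)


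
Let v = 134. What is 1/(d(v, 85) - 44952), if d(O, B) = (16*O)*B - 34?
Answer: 1/137254 ≈ 7.2858e-6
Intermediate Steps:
d(O, B) = -34 + 16*B*O (d(O, B) = 16*B*O - 34 = -34 + 16*B*O)
1/(d(v, 85) - 44952) = 1/((-34 + 16*85*134) - 44952) = 1/((-34 + 182240) - 44952) = 1/(182206 - 44952) = 1/137254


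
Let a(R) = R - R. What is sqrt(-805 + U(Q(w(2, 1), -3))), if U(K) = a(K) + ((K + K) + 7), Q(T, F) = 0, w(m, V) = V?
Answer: I*sqrt(798) ≈ 28.249*I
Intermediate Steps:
a(R) = 0
U(K) = 7 + 2*K (U(K) = 0 + ((K + K) + 7) = 0 + (2*K + 7) = 0 + (7 + 2*K) = 7 + 2*K)
sqrt(-805 + U(Q(w(2, 1), -3))) = sqrt(-805 + (7 + 2*0)) = sqrt(-805 + (7 + 0)) = sqrt(-805 + 7) = sqrt(-798) = I*sqrt(798)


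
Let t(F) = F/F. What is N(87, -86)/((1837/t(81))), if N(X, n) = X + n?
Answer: 1/1837 ≈ 0.00054437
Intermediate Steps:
t(F) = 1
N(87, -86)/((1837/t(81))) = (87 - 86)/((1837/1)) = 1/(1837*1) = 1/1837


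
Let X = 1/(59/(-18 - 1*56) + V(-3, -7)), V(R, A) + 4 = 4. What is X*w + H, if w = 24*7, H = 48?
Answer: -9600/59 ≈ -162.71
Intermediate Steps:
V(R, A) = 0 (V(R, A) = -4 + 4 = 0)
X = -74/59 (X = 1/(59/(-18 - 1*56) + 0) = 1/(59/(-18 - 56) + 0) = 1/(59/(-74) + 0) = 1/(59*(-1/74) + 0) = 1/(-59/74 + 0) = 1/(-59/74) = -74/59 ≈ -1.2542)
w = 168
X*w + H = -74/59*168 + 48 = -12432/59 + 48 = -9600/59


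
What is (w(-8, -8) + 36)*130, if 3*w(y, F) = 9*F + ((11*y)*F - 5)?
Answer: 31850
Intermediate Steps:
w(y, F) = -5/3 + 3*F + 11*F*y/3 (w(y, F) = (9*F + ((11*y)*F - 5))/3 = (9*F + (11*F*y - 5))/3 = (9*F + (-5 + 11*F*y))/3 = (-5 + 9*F + 11*F*y)/3 = -5/3 + 3*F + 11*F*y/3)
(w(-8, -8) + 36)*130 = ((-5/3 + 3*(-8) + (11/3)*(-8)*(-8)) + 36)*130 = ((-5/3 - 24 + 704/3) + 36)*130 = (209 + 36)*130 = 245*130 = 31850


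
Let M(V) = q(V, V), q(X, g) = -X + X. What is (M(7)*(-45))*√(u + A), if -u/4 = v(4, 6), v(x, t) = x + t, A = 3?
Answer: 0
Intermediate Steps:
q(X, g) = 0
M(V) = 0
v(x, t) = t + x
u = -40 (u = -4*(6 + 4) = -4*10 = -40)
(M(7)*(-45))*√(u + A) = (0*(-45))*√(-40 + 3) = 0*√(-37) = 0*(I*√37) = 0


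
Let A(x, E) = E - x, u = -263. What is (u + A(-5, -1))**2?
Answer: 67081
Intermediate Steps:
(u + A(-5, -1))**2 = (-263 + (-1 - 1*(-5)))**2 = (-263 + (-1 + 5))**2 = (-263 + 4)**2 = (-259)**2 = 67081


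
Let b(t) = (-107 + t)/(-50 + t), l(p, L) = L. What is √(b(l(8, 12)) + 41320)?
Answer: √165290/2 ≈ 203.28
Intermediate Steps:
b(t) = (-107 + t)/(-50 + t)
√(b(l(8, 12)) + 41320) = √((-107 + 12)/(-50 + 12) + 41320) = √(-95/(-38) + 41320) = √(-1/38*(-95) + 41320) = √(5/2 + 41320) = √(82645/2) = √165290/2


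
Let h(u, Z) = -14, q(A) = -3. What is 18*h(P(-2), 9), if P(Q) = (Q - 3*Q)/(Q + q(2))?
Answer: -252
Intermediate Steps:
P(Q) = -2*Q/(-3 + Q) (P(Q) = (Q - 3*Q)/(Q - 3) = (-2*Q)/(-3 + Q) = -2*Q/(-3 + Q))
18*h(P(-2), 9) = 18*(-14) = -252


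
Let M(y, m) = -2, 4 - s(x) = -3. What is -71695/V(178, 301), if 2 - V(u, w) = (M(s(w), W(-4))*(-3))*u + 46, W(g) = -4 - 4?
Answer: 71695/1112 ≈ 64.474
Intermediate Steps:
W(g) = -8
s(x) = 7 (s(x) = 4 - 1*(-3) = 4 + 3 = 7)
V(u, w) = -44 - 6*u (V(u, w) = 2 - ((-2*(-3))*u + 46) = 2 - (6*u + 46) = 2 - (46 + 6*u) = 2 + (-46 - 6*u) = -44 - 6*u)
-71695/V(178, 301) = -71695/(-44 - 6*178) = -71695/(-44 - 1068) = -71695/(-1112) = -71695*(-1/1112) = 71695/1112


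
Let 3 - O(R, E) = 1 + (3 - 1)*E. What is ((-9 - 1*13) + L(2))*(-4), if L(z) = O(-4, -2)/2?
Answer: 76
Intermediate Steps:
O(R, E) = 2 - 2*E (O(R, E) = 3 - (1 + (3 - 1)*E) = 3 - (1 + 2*E) = 3 + (-1 - 2*E) = 2 - 2*E)
L(z) = 3 (L(z) = (2 - 2*(-2))/2 = (2 + 4)*(1/2) = 6*(1/2) = 3)
((-9 - 1*13) + L(2))*(-4) = ((-9 - 1*13) + 3)*(-4) = ((-9 - 13) + 3)*(-4) = (-22 + 3)*(-4) = -19*(-4) = 76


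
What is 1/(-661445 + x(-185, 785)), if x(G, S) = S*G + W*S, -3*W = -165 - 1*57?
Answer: -1/748580 ≈ -1.3359e-6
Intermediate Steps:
W = 74 (W = -(-165 - 1*57)/3 = -(-165 - 57)/3 = -⅓*(-222) = 74)
x(G, S) = 74*S + G*S (x(G, S) = S*G + 74*S = G*S + 74*S = 74*S + G*S)
1/(-661445 + x(-185, 785)) = 1/(-661445 + 785*(74 - 185)) = 1/(-661445 + 785*(-111)) = 1/(-661445 - 87135) = 1/(-748580) = -1/748580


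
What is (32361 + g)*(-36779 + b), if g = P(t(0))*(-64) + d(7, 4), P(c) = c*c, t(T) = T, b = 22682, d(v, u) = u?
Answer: -456249405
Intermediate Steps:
P(c) = c²
g = 4 (g = 0²*(-64) + 4 = 0*(-64) + 4 = 0 + 4 = 4)
(32361 + g)*(-36779 + b) = (32361 + 4)*(-36779 + 22682) = 32365*(-14097) = -456249405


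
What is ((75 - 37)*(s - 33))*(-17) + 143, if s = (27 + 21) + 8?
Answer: -14715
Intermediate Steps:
s = 56 (s = 48 + 8 = 56)
((75 - 37)*(s - 33))*(-17) + 143 = ((75 - 37)*(56 - 33))*(-17) + 143 = (38*23)*(-17) + 143 = 874*(-17) + 143 = -14858 + 143 = -14715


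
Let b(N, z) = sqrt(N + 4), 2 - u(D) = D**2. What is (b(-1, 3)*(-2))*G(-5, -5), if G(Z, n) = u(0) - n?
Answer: -14*sqrt(3) ≈ -24.249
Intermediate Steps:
u(D) = 2 - D**2
b(N, z) = sqrt(4 + N)
G(Z, n) = 2 - n (G(Z, n) = (2 - 1*0**2) - n = (2 - 1*0) - n = (2 + 0) - n = 2 - n)
(b(-1, 3)*(-2))*G(-5, -5) = (sqrt(4 - 1)*(-2))*(2 - 1*(-5)) = (sqrt(3)*(-2))*(2 + 5) = -2*sqrt(3)*7 = -14*sqrt(3)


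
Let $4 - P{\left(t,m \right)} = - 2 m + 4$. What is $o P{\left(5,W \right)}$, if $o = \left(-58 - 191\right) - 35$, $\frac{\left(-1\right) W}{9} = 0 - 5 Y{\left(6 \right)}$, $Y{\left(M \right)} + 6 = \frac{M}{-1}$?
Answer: $306720$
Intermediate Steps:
$Y{\left(M \right)} = -6 - M$ ($Y{\left(M \right)} = -6 + \frac{M}{-1} = -6 + M \left(-1\right) = -6 - M$)
$W = -540$ ($W = - 9 \left(0 - 5 \left(-6 - 6\right)\right) = - 9 \left(0 - -60\right) = - 9 \left(0 + 60\right) = \left(-9\right) 60 = -540$)
$P{\left(t,m \right)} = 2 m$ ($P{\left(t,m \right)} = 4 - \left(- 2 m + 4\right) = 4 - \left(4 - 2 m\right) = 4 + \left(-4 + 2 m\right) = 2 m$)
$o = -284$ ($o = -249 - 35 = -284$)
$o P{\left(5,W \right)} = - 284 \cdot 2 \left(-540\right) = \left(-284\right) \left(-1080\right) = 306720$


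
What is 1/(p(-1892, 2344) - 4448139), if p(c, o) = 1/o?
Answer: -2344/10426437815 ≈ -2.2481e-7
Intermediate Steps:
1/(p(-1892, 2344) - 4448139) = 1/(1/2344 - 4448139) = 1/(-10426437815/2344) = -2344/10426437815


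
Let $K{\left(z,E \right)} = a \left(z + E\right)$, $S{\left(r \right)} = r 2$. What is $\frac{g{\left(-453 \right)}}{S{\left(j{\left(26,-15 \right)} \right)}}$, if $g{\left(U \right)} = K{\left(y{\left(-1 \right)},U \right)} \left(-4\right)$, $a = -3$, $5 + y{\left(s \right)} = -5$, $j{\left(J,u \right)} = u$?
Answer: $\frac{926}{5} \approx 185.2$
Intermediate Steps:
$S{\left(r \right)} = 2 r$
$y{\left(s \right)} = -10$ ($y{\left(s \right)} = -5 - 5 = -10$)
$K{\left(z,E \right)} = - 3 E - 3 z$ ($K{\left(z,E \right)} = - 3 \left(z + E\right) = - 3 \left(E + z\right) = - 3 E - 3 z$)
$g{\left(U \right)} = -120 + 12 U$ ($g{\left(U \right)} = \left(- 3 U - -30\right) \left(-4\right) = \left(- 3 U + 30\right) \left(-4\right) = \left(30 - 3 U\right) \left(-4\right) = -120 + 12 U$)
$\frac{g{\left(-453 \right)}}{S{\left(j{\left(26,-15 \right)} \right)}} = \frac{-120 + 12 \left(-453\right)}{2 \left(-15\right)} = \frac{-120 - 5436}{-30} = \left(-5556\right) \left(- \frac{1}{30}\right) = \frac{926}{5}$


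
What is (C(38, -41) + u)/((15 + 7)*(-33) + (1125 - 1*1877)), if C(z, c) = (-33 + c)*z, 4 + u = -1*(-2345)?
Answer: 471/1478 ≈ 0.31867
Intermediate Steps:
u = 2341 (u = -4 - 1*(-2345) = -4 + 2345 = 2341)
C(z, c) = z*(-33 + c)
(C(38, -41) + u)/((15 + 7)*(-33) + (1125 - 1*1877)) = (38*(-33 - 41) + 2341)/((15 + 7)*(-33) + (1125 - 1*1877)) = (38*(-74) + 2341)/(22*(-33) + (1125 - 1877)) = (-2812 + 2341)/(-726 - 752) = -471/(-1478) = -471*(-1/1478) = 471/1478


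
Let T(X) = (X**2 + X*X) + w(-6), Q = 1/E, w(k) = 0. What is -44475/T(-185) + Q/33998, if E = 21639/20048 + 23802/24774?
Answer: -5106958969786339/7860125878916914 ≈ -0.64973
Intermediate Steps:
E = 168877847/82778192 (E = 21639*(1/20048) + 23802*(1/24774) = 21639/20048 + 3967/4129 = 168877847/82778192 ≈ 2.0401)
Q = 82778192/168877847 (Q = 1/(168877847/82778192) = 82778192/168877847 ≈ 0.49017)
T(X) = 2*X**2 (T(X) = (X**2 + X*X) + 0 = (X**2 + X**2) + 0 = 2*X**2 + 0 = 2*X**2)
-44475/T(-185) + Q/33998 = -44475/(2*(-185)**2) + (82778192/168877847)/33998 = -44475/(2*34225) + (82778192/168877847)*(1/33998) = -44475/68450 + 41389096/2870754521153 = -44475*1/68450 + 41389096/2870754521153 = -1779/2738 + 41389096/2870754521153 = -5106958969786339/7860125878916914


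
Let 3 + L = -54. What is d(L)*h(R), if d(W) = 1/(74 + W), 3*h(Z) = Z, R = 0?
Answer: 0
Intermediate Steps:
h(Z) = Z/3
L = -57 (L = -3 - 54 = -57)
d(L)*h(R) = ((1/3)*0)/(74 - 57) = 0/17 = (1/17)*0 = 0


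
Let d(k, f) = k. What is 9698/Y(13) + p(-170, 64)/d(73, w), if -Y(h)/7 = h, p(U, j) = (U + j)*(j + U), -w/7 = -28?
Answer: 24194/511 ≈ 47.346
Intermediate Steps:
w = 196 (w = -7*(-28) = 196)
p(U, j) = (U + j)**2 (p(U, j) = (U + j)*(U + j) = (U + j)**2)
Y(h) = -7*h
9698/Y(13) + p(-170, 64)/d(73, w) = 9698/((-7*13)) + (-170 + 64)**2/73 = 9698/(-91) + (-106)**2*(1/73) = 9698*(-1/91) + 11236*(1/73) = -746/7 + 11236/73 = 24194/511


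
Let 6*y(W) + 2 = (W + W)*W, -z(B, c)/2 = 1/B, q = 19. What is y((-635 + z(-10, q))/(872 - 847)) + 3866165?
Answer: 181236543026/46875 ≈ 3.8664e+6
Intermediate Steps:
z(B, c) = -2/B
y(W) = -⅓ + W²/3 (y(W) = -⅓ + ((W + W)*W)/6 = -⅓ + ((2*W)*W)/6 = -⅓ + (2*W²)/6 = -⅓ + W²/3)
y((-635 + z(-10, q))/(872 - 847)) + 3866165 = (-⅓ + ((-635 - 2/(-10))/(872 - 847))²/3) + 3866165 = (-⅓ + ((-635 - 2*(-⅒))/25)²/3) + 3866165 = (-⅓ + ((-635 + ⅕)*(1/25))²/3) + 3866165 = (-⅓ + (-3174/5*1/25)²/3) + 3866165 = (-⅓ + (-3174/125)²/3) + 3866165 = (-⅓ + (⅓)*(10074276/15625)) + 3866165 = (-⅓ + 3358092/15625) + 3866165 = 10058651/46875 + 3866165 = 181236543026/46875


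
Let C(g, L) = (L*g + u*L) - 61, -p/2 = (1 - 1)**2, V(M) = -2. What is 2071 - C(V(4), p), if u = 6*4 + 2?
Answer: 2132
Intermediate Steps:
u = 26 (u = 24 + 2 = 26)
p = 0 (p = -2*(1 - 1)**2 = -2*0**2 = -2*0 = 0)
C(g, L) = -61 + 26*L + L*g (C(g, L) = (L*g + 26*L) - 61 = (26*L + L*g) - 61 = -61 + 26*L + L*g)
2071 - C(V(4), p) = 2071 - (-61 + 26*0 + 0*(-2)) = 2071 - (-61 + 0 + 0) = 2071 - 1*(-61) = 2071 + 61 = 2132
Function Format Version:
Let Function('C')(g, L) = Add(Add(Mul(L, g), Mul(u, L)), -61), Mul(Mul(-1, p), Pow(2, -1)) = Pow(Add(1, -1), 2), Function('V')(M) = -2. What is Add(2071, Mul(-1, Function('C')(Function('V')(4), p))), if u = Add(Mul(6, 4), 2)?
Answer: 2132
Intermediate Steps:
u = 26 (u = Add(24, 2) = 26)
p = 0 (p = Mul(-2, Pow(Add(1, -1), 2)) = Mul(-2, Pow(0, 2)) = Mul(-2, 0) = 0)
Function('C')(g, L) = Add(-61, Mul(26, L), Mul(L, g)) (Function('C')(g, L) = Add(Add(Mul(L, g), Mul(26, L)), -61) = Add(Add(Mul(26, L), Mul(L, g)), -61) = Add(-61, Mul(26, L), Mul(L, g)))
Add(2071, Mul(-1, Function('C')(Function('V')(4), p))) = Add(2071, Mul(-1, Add(-61, Mul(26, 0), Mul(0, -2)))) = Add(2071, Mul(-1, Add(-61, 0, 0))) = Add(2071, Mul(-1, -61)) = Add(2071, 61) = 2132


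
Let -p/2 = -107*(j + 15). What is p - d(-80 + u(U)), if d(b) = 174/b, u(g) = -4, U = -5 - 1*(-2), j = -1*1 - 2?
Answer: 35981/14 ≈ 2570.1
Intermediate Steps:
j = -3 (j = -1 - 2 = -3)
U = -3 (U = -5 + 2 = -3)
p = 2568 (p = -(-214)*(-3 + 15) = -(-214)*12 = -2*(-1284) = 2568)
p - d(-80 + u(U)) = 2568 - 174/(-80 - 4) = 2568 - 174/(-84) = 2568 - 174*(-1)/84 = 2568 - 1*(-29/14) = 2568 + 29/14 = 35981/14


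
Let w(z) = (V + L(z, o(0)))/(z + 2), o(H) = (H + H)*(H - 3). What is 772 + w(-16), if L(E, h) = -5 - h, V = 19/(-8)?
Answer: 86523/112 ≈ 772.53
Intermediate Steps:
V = -19/8 (V = 19*(-⅛) = -19/8 ≈ -2.3750)
o(H) = 2*H*(-3 + H) (o(H) = (2*H)*(-3 + H) = 2*H*(-3 + H))
w(z) = -59/(8*(2 + z)) (w(z) = (-19/8 + (-5 - 2*0*(-3 + 0)))/(z + 2) = (-19/8 + (-5 - 2*0*(-3)))/(2 + z) = (-19/8 + (-5 - 1*0))/(2 + z) = (-19/8 + (-5 + 0))/(2 + z) = (-19/8 - 5)/(2 + z) = -59/(8*(2 + z)))
772 + w(-16) = 772 - 59/(16 + 8*(-16)) = 772 - 59/(16 - 128) = 772 - 59/(-112) = 772 - 59*(-1/112) = 772 + 59/112 = 86523/112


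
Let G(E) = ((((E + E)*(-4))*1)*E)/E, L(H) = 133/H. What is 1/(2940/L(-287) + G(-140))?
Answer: -19/99260 ≈ -0.00019142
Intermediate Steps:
G(E) = -8*E (G(E) = ((((2*E)*(-4))*1)*E)/E = ((-8*E*1)*E)/E = ((-8*E)*E)/E = (-8*E²)/E = -8*E)
1/(2940/L(-287) + G(-140)) = 1/(2940/((133/(-287))) - 8*(-140)) = 1/(2940/((133*(-1/287))) + 1120) = 1/(2940/(-19/41) + 1120) = 1/(2940*(-41/19) + 1120) = 1/(-120540/19 + 1120) = 1/(-99260/19) = -19/99260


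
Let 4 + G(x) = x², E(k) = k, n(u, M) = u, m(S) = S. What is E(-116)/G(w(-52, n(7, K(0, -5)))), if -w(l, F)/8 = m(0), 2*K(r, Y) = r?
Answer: 29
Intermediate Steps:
K(r, Y) = r/2
w(l, F) = 0 (w(l, F) = -8*0 = 0)
G(x) = -4 + x²
E(-116)/G(w(-52, n(7, K(0, -5)))) = -116/(-4 + 0²) = -116/(-4 + 0) = -116/(-4) = -116*(-¼) = 29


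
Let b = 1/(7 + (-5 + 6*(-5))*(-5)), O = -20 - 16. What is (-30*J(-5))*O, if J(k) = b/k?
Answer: -108/91 ≈ -1.1868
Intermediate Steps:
O = -36
b = 1/182 (b = 1/(7 + (-5 - 30)*(-5)) = 1/(7 - 35*(-5)) = 1/(7 + 175) = 1/182 ≈ 0.0054945)
J(k) = 1/(182*k)
(-30*J(-5))*O = -15/(91*(-5))*(-36) = -15*(-1)/(91*5)*(-36) = -30*(-1/910)*(-36) = (3/91)*(-36) = -108/91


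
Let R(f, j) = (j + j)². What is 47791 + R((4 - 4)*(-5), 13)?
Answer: 48467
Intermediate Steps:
R(f, j) = 4*j² (R(f, j) = (2*j)² = 4*j²)
47791 + R((4 - 4)*(-5), 13) = 47791 + 4*13² = 47791 + 4*169 = 47791 + 676 = 48467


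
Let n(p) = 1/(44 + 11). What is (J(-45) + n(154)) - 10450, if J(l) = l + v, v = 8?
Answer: -576784/55 ≈ -10487.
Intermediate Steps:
n(p) = 1/55
J(l) = 8 + l (J(l) = l + 8 = 8 + l)
(J(-45) + n(154)) - 10450 = ((8 - 45) + 1/55) - 10450 = (-37 + 1/55) - 10450 = -2034/55 - 10450 = -576784/55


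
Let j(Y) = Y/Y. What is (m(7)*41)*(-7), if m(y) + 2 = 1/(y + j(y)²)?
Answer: 4305/8 ≈ 538.13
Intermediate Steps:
j(Y) = 1
m(y) = -2 + 1/(1 + y) (m(y) = -2 + 1/(y + 1²) = -2 + 1/(y + 1) = -2 + 1/(1 + y))
(m(7)*41)*(-7) = (((-1 - 2*7)/(1 + 7))*41)*(-7) = (((-1 - 14)/8)*41)*(-7) = (((⅛)*(-15))*41)*(-7) = -15/8*41*(-7) = -615/8*(-7) = 4305/8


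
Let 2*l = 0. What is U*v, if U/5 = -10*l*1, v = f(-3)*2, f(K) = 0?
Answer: 0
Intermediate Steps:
l = 0 (l = (1/2)*0 = 0)
v = 0 (v = 0*2 = 0)
U = 0 (U = 5*(-10*0*1) = 5*(0*1) = 5*0 = 0)
U*v = 0*0 = 0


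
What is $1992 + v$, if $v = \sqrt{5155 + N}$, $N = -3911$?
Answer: $1992 + 2 \sqrt{311} \approx 2027.3$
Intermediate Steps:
$v = 2 \sqrt{311}$ ($v = \sqrt{5155 - 3911} = \sqrt{1244} = 2 \sqrt{311} \approx 35.27$)
$1992 + v = 1992 + 2 \sqrt{311}$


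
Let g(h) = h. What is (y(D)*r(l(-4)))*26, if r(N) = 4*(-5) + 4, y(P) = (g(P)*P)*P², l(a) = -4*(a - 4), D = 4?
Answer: -106496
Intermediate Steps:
l(a) = 16 - 4*a (l(a) = -4*(-4 + a) = 16 - 4*a)
y(P) = P⁴ (y(P) = (P*P)*P² = P²*P² = P⁴)
r(N) = -16 (r(N) = -20 + 4 = -16)
(y(D)*r(l(-4)))*26 = (4⁴*(-16))*26 = (256*(-16))*26 = -4096*26 = -106496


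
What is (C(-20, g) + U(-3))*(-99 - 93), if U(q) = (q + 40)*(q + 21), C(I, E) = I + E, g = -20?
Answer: -120192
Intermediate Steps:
C(I, E) = E + I
U(q) = (21 + q)*(40 + q) (U(q) = (40 + q)*(21 + q) = (21 + q)*(40 + q))
(C(-20, g) + U(-3))*(-99 - 93) = ((-20 - 20) + (840 + (-3)² + 61*(-3)))*(-99 - 93) = (-40 + (840 + 9 - 183))*(-192) = (-40 + 666)*(-192) = 626*(-192) = -120192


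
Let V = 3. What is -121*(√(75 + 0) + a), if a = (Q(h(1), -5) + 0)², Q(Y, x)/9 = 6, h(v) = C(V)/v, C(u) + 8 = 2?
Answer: -352836 - 605*√3 ≈ -3.5388e+5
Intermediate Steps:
C(u) = -6 (C(u) = -8 + 2 = -6)
h(v) = -6/v
Q(Y, x) = 54 (Q(Y, x) = 9*6 = 54)
a = 2916 (a = (54 + 0)² = 54² = 2916)
-121*(√(75 + 0) + a) = -121*(√(75 + 0) + 2916) = -121*(√75 + 2916) = -121*(5*√3 + 2916) = -121*(2916 + 5*√3) = -352836 - 605*√3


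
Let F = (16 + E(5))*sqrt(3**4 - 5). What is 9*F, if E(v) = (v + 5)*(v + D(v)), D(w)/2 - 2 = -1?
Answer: 1548*sqrt(19) ≈ 6747.6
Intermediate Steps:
D(w) = 2 (D(w) = 4 + 2*(-1) = 4 - 2 = 2)
E(v) = (2 + v)*(5 + v) (E(v) = (v + 5)*(v + 2) = (5 + v)*(2 + v) = (2 + v)*(5 + v))
F = 172*sqrt(19) (F = (16 + (10 + 5**2 + 7*5))*sqrt(3**4 - 5) = (16 + (10 + 25 + 35))*sqrt(81 - 5) = (16 + 70)*sqrt(76) = 86*(2*sqrt(19)) = 172*sqrt(19) ≈ 749.73)
9*F = 9*(172*sqrt(19)) = 1548*sqrt(19)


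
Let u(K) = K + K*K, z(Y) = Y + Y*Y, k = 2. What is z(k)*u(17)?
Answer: 1836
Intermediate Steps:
z(Y) = Y + Y²
u(K) = K + K²
z(k)*u(17) = (2*(1 + 2))*(17*(1 + 17)) = (2*3)*(17*18) = 6*306 = 1836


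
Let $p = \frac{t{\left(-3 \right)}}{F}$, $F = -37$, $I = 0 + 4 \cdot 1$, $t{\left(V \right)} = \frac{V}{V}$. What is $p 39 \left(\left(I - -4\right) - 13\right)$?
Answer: $\frac{195}{37} \approx 5.2703$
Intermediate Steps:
$t{\left(V \right)} = 1$
$I = 4$ ($I = 0 + 4 = 4$)
$p = - \frac{1}{37}$ ($p = 1 \frac{1}{-37} = 1 \left(- \frac{1}{37}\right) = - \frac{1}{37} \approx -0.027027$)
$p 39 \left(\left(I - -4\right) - 13\right) = \left(- \frac{1}{37}\right) 39 \left(\left(4 - -4\right) - 13\right) = - \frac{39 \left(\left(4 + 4\right) - 13\right)}{37} = - \frac{39 \left(8 - 13\right)}{37} = \left(- \frac{39}{37}\right) \left(-5\right) = \frac{195}{37}$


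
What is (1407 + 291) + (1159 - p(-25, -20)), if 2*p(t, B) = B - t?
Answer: 5709/2 ≈ 2854.5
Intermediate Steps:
p(t, B) = B/2 - t/2 (p(t, B) = (B - t)/2 = B/2 - t/2)
(1407 + 291) + (1159 - p(-25, -20)) = (1407 + 291) + (1159 - ((½)*(-20) - ½*(-25))) = 1698 + (1159 - (-10 + 25/2)) = 1698 + (1159 - 1*5/2) = 1698 + (1159 - 5/2) = 1698 + 2313/2 = 5709/2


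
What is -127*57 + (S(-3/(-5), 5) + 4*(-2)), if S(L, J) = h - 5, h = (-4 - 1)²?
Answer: -7227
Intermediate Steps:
h = 25 (h = (-5)² = 25)
S(L, J) = 20 (S(L, J) = 25 - 5 = 20)
-127*57 + (S(-3/(-5), 5) + 4*(-2)) = -127*57 + (20 + 4*(-2)) = -7239 + (20 - 8) = -7239 + 12 = -7227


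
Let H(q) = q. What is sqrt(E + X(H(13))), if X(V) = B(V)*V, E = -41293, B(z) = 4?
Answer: I*sqrt(41241) ≈ 203.08*I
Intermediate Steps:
X(V) = 4*V
sqrt(E + X(H(13))) = sqrt(-41293 + 4*13) = sqrt(-41293 + 52) = sqrt(-41241) = I*sqrt(41241)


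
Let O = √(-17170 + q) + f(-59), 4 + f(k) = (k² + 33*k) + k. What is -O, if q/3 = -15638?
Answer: -1471 - 2*I*√16021 ≈ -1471.0 - 253.15*I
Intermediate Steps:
f(k) = -4 + k² + 34*k (f(k) = -4 + ((k² + 33*k) + k) = -4 + (k² + 34*k) = -4 + k² + 34*k)
q = -46914 (q = 3*(-15638) = -46914)
O = 1471 + 2*I*√16021 (O = √(-17170 - 46914) + (-4 + (-59)² + 34*(-59)) = √(-64084) + (-4 + 3481 - 2006) = 2*I*√16021 + 1471 = 1471 + 2*I*√16021 ≈ 1471.0 + 253.15*I)
-O = -(1471 + 2*I*√16021) = -1471 - 2*I*√16021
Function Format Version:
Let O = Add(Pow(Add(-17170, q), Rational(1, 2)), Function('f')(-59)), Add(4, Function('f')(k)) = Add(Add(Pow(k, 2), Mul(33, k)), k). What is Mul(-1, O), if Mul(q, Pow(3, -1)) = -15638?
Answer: Add(-1471, Mul(-2, I, Pow(16021, Rational(1, 2)))) ≈ Add(-1471.0, Mul(-253.15, I))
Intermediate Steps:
Function('f')(k) = Add(-4, Pow(k, 2), Mul(34, k)) (Function('f')(k) = Add(-4, Add(Add(Pow(k, 2), Mul(33, k)), k)) = Add(-4, Add(Pow(k, 2), Mul(34, k))) = Add(-4, Pow(k, 2), Mul(34, k)))
q = -46914 (q = Mul(3, -15638) = -46914)
O = Add(1471, Mul(2, I, Pow(16021, Rational(1, 2)))) (O = Add(Pow(Add(-17170, -46914), Rational(1, 2)), Add(-4, Pow(-59, 2), Mul(34, -59))) = Add(Pow(-64084, Rational(1, 2)), Add(-4, 3481, -2006)) = Add(Mul(2, I, Pow(16021, Rational(1, 2))), 1471) = Add(1471, Mul(2, I, Pow(16021, Rational(1, 2)))) ≈ Add(1471.0, Mul(253.15, I)))
Mul(-1, O) = Mul(-1, Add(1471, Mul(2, I, Pow(16021, Rational(1, 2))))) = Add(-1471, Mul(-2, I, Pow(16021, Rational(1, 2))))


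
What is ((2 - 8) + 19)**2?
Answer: 169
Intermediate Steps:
((2 - 8) + 19)**2 = (-6 + 19)**2 = 13**2 = 169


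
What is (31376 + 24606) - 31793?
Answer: 24189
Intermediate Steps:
(31376 + 24606) - 31793 = 55982 - 31793 = 24189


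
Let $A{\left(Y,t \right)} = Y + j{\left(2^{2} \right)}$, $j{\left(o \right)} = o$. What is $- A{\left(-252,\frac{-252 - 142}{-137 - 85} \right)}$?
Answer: $248$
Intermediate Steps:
$A{\left(Y,t \right)} = 4 + Y$ ($A{\left(Y,t \right)} = Y + 2^{2} = Y + 4 = 4 + Y$)
$- A{\left(-252,\frac{-252 - 142}{-137 - 85} \right)} = - (4 - 252) = \left(-1\right) \left(-248\right) = 248$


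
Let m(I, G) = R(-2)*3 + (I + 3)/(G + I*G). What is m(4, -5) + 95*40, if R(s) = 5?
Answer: 95368/25 ≈ 3814.7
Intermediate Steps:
m(I, G) = 15 + (3 + I)/(G + G*I) (m(I, G) = 5*3 + (I + 3)/(G + I*G) = 15 + (3 + I)/(G + G*I))
m(4, -5) + 95*40 = (3 + 4 + 15*(-5) + 15*(-5)*4)/((-5)*(1 + 4)) + 95*40 = -⅕*(3 + 4 - 75 - 300)/5 + 3800 = -⅕*⅕*(-368) + 3800 = 368/25 + 3800 = 95368/25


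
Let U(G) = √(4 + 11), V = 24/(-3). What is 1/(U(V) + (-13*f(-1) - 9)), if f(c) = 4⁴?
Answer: -3337/11135554 - √15/11135554 ≈ -0.00030002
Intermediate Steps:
f(c) = 256
V = -8 (V = 24*(-⅓) = -8)
U(G) = √15
1/(U(V) + (-13*f(-1) - 9)) = 1/(√15 + (-13*256 - 9)) = 1/(√15 + (-3328 - 9)) = 1/(√15 - 3337) = 1/(-3337 + √15)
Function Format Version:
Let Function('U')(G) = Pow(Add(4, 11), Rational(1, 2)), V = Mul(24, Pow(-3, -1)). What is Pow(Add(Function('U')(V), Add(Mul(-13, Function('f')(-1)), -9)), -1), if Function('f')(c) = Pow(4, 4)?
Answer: Add(Rational(-3337, 11135554), Mul(Rational(-1, 11135554), Pow(15, Rational(1, 2)))) ≈ -0.00030002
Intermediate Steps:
Function('f')(c) = 256
V = -8 (V = Mul(24, Rational(-1, 3)) = -8)
Function('U')(G) = Pow(15, Rational(1, 2))
Pow(Add(Function('U')(V), Add(Mul(-13, Function('f')(-1)), -9)), -1) = Pow(Add(Pow(15, Rational(1, 2)), Add(Mul(-13, 256), -9)), -1) = Pow(Add(Pow(15, Rational(1, 2)), Add(-3328, -9)), -1) = Pow(Add(Pow(15, Rational(1, 2)), -3337), -1) = Pow(Add(-3337, Pow(15, Rational(1, 2))), -1)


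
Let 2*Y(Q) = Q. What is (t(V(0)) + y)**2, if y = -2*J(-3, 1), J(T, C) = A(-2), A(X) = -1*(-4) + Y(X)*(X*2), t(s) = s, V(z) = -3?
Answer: 361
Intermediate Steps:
Y(Q) = Q/2
A(X) = 4 + X**2 (A(X) = -1*(-4) + (X/2)*(X*2) = 4 + (X/2)*(2*X) = 4 + X**2)
J(T, C) = 8 (J(T, C) = 4 + (-2)**2 = 4 + 4 = 8)
y = -16 (y = -2*8 = -16)
(t(V(0)) + y)**2 = (-3 - 16)**2 = (-19)**2 = 361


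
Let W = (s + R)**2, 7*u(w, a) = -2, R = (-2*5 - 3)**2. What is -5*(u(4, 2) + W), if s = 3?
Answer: -1035430/7 ≈ -1.4792e+5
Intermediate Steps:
R = 169 (R = (-10 - 3)**2 = (-13)**2 = 169)
u(w, a) = -2/7 (u(w, a) = (1/7)*(-2) = -2/7)
W = 29584 (W = (3 + 169)**2 = 172**2 = 29584)
-5*(u(4, 2) + W) = -5*(-2/7 + 29584) = -5*207086/7 = -1035430/7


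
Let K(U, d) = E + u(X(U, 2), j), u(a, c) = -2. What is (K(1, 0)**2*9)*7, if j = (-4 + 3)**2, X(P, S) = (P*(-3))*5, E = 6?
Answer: 1008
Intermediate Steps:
X(P, S) = -15*P (X(P, S) = -3*P*5 = -15*P)
j = 1 (j = (-1)**2 = 1)
K(U, d) = 4 (K(U, d) = 6 - 2 = 4)
(K(1, 0)**2*9)*7 = (4**2*9)*7 = (16*9)*7 = 144*7 = 1008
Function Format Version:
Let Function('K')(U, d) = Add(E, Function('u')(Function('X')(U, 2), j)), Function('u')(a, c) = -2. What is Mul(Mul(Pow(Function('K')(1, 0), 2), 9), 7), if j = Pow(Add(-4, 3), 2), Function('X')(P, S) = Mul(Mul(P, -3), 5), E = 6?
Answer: 1008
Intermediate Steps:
Function('X')(P, S) = Mul(-15, P) (Function('X')(P, S) = Mul(Mul(-3, P), 5) = Mul(-15, P))
j = 1 (j = Pow(-1, 2) = 1)
Function('K')(U, d) = 4 (Function('K')(U, d) = Add(6, -2) = 4)
Mul(Mul(Pow(Function('K')(1, 0), 2), 9), 7) = Mul(Mul(Pow(4, 2), 9), 7) = Mul(Mul(16, 9), 7) = Mul(144, 7) = 1008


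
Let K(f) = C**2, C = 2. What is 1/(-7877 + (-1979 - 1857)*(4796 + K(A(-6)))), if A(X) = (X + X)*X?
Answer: -1/18420677 ≈ -5.4287e-8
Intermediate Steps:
A(X) = 2*X**2 (A(X) = (2*X)*X = 2*X**2)
K(f) = 4 (K(f) = 2**2 = 4)
1/(-7877 + (-1979 - 1857)*(4796 + K(A(-6)))) = 1/(-7877 + (-1979 - 1857)*(4796 + 4)) = 1/(-7877 - 3836*4800) = 1/(-7877 - 18412800) = 1/(-18420677) = -1/18420677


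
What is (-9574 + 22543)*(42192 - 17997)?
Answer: 313784955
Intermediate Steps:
(-9574 + 22543)*(42192 - 17997) = 12969*24195 = 313784955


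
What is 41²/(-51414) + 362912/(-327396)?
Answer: -39042907/34212882 ≈ -1.1412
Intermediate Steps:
41²/(-51414) + 362912/(-327396) = 1681*(-1/51414) + 362912*(-1/327396) = -41/1254 - 90728/81849 = -39042907/34212882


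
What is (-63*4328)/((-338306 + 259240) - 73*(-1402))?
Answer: -11361/970 ≈ -11.712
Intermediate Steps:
(-63*4328)/((-338306 + 259240) - 73*(-1402)) = -272664/(-79066 + 102346) = -272664/23280 = -272664*1/23280 = -11361/970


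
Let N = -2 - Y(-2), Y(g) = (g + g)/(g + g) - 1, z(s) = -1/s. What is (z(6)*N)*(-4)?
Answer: -4/3 ≈ -1.3333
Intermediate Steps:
Y(g) = 0 (Y(g) = (2*g)/((2*g)) - 1 = (2*g)*(1/(2*g)) - 1 = 1 - 1 = 0)
N = -2 (N = -2 - 1*0 = -2 + 0 = -2)
(z(6)*N)*(-4) = (-1/6*(-2))*(-4) = (-1*1/6*(-2))*(-4) = -1/6*(-2)*(-4) = (1/3)*(-4) = -4/3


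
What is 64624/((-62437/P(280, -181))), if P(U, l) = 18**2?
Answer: -20938176/62437 ≈ -335.35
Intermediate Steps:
P(U, l) = 324
64624/((-62437/P(280, -181))) = 64624/((-62437/324)) = 64624/((-62437*1/324)) = 64624/(-62437/324) = 64624*(-324/62437) = -20938176/62437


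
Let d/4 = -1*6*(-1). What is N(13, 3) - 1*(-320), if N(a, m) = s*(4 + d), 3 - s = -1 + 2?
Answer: 376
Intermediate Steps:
s = 2 (s = 3 - (-1 + 2) = 3 - 1*1 = 3 - 1 = 2)
d = 24 (d = 4*(-1*6*(-1)) = 4*(-6*(-1)) = 4*6 = 24)
N(a, m) = 56 (N(a, m) = 2*(4 + 24) = 2*28 = 56)
N(13, 3) - 1*(-320) = 56 - 1*(-320) = 56 + 320 = 376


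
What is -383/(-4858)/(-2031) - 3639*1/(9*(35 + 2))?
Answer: -3989408629/365064126 ≈ -10.928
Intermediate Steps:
-383/(-4858)/(-2031) - 3639*1/(9*(35 + 2)) = -383*(-1/4858)*(-1/2031) - 3639/(37*9) = (383/4858)*(-1/2031) - 3639/333 = -383/9866598 - 3639*1/333 = -383/9866598 - 1213/111 = -3989408629/365064126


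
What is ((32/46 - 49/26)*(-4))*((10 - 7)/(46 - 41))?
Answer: 4266/1495 ≈ 2.8535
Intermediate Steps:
((32/46 - 49/26)*(-4))*((10 - 7)/(46 - 41)) = ((32*(1/46) - 49*1/26)*(-4))*(3/5) = ((16/23 - 49/26)*(-4))*(3*(⅕)) = -711/598*(-4)*(⅗) = (1422/299)*(⅗) = 4266/1495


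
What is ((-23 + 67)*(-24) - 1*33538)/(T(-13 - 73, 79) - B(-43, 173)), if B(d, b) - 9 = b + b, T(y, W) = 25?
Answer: 17297/165 ≈ 104.83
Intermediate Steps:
B(d, b) = 9 + 2*b (B(d, b) = 9 + (b + b) = 9 + 2*b)
((-23 + 67)*(-24) - 1*33538)/(T(-13 - 73, 79) - B(-43, 173)) = ((-23 + 67)*(-24) - 1*33538)/(25 - (9 + 2*173)) = (44*(-24) - 33538)/(25 - (9 + 346)) = (-1056 - 33538)/(25 - 1*355) = -34594/(25 - 355) = -34594/(-330) = -34594*(-1/330) = 17297/165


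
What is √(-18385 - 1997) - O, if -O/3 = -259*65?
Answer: -50505 + I*√20382 ≈ -50505.0 + 142.77*I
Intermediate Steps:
O = 50505 (O = -(-777)*65 = -3*(-16835) = 50505)
√(-18385 - 1997) - O = √(-18385 - 1997) - 1*50505 = √(-20382) - 50505 = I*√20382 - 50505 = -50505 + I*√20382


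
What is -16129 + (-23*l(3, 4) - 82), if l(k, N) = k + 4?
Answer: -16372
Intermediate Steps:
l(k, N) = 4 + k
-16129 + (-23*l(3, 4) - 82) = -16129 + (-23*(4 + 3) - 82) = -16129 + (-23*7 - 82) = -16129 + (-161 - 82) = -16129 - 243 = -16372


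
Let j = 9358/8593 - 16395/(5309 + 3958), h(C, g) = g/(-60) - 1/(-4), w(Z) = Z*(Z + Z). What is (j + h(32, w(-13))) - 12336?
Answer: -19656298857271/1592626620 ≈ -12342.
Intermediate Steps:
w(Z) = 2*Z**2 (w(Z) = Z*(2*Z) = 2*Z**2)
h(C, g) = 1/4 - g/60 (h(C, g) = g*(-1/60) - 1*(-1/4) = -g/60 + 1/4 = 1/4 - g/60)
j = -18053883/26543777 (j = 9358*(1/8593) - 16395/9267 = 9358/8593 - 16395*1/9267 = 9358/8593 - 5465/3089 = -18053883/26543777 ≈ -0.68015)
(j + h(32, w(-13))) - 12336 = (-18053883/26543777 + (1/4 - (-13)**2/30)) - 12336 = (-18053883/26543777 + (1/4 - 169/30)) - 12336 = (-18053883/26543777 - 323/60) - 12336 = -9656872951/1592626620 - 12336 = -19656298857271/1592626620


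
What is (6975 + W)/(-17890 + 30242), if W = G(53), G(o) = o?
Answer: 1757/3088 ≈ 0.56898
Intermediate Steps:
W = 53
(6975 + W)/(-17890 + 30242) = (6975 + 53)/(-17890 + 30242) = 7028/12352 = 7028*(1/12352) = 1757/3088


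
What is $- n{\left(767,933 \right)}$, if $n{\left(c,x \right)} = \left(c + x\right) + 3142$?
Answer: $-4842$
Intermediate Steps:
$n{\left(c,x \right)} = 3142 + c + x$
$- n{\left(767,933 \right)} = - (3142 + 767 + 933) = \left(-1\right) 4842 = -4842$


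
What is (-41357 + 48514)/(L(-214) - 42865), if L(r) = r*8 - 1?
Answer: -7157/44578 ≈ -0.16055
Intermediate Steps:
L(r) = -1 + 8*r (L(r) = 8*r - 1 = -1 + 8*r)
(-41357 + 48514)/(L(-214) - 42865) = (-41357 + 48514)/((-1 + 8*(-214)) - 42865) = 7157/((-1 - 1712) - 42865) = 7157/(-1713 - 42865) = 7157/(-44578) = 7157*(-1/44578) = -7157/44578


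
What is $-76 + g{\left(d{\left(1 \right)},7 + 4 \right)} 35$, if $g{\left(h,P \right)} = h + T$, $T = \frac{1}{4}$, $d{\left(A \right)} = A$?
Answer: $- \frac{129}{4} \approx -32.25$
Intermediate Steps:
$T = \frac{1}{4} \approx 0.25$
$g{\left(h,P \right)} = \frac{1}{4} + h$ ($g{\left(h,P \right)} = h + \frac{1}{4} = \frac{1}{4} + h$)
$-76 + g{\left(d{\left(1 \right)},7 + 4 \right)} 35 = -76 + \left(\frac{1}{4} + 1\right) 35 = -76 + \frac{5}{4} \cdot 35 = -76 + \frac{175}{4} = - \frac{129}{4}$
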